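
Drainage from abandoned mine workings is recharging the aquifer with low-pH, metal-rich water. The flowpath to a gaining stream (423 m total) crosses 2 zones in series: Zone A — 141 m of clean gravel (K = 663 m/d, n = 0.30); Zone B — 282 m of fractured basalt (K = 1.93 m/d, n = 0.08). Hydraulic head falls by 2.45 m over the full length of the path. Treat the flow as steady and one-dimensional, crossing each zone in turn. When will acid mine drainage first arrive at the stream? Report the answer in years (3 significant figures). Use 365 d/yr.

10.6 years

Steady 1-D flow in series ⇒ the Darcy flux q is identical in every zone and the zone head losses add (resistances L/K in series).
Σ(L/K) = 141/663 + 282/1.93 = 0.2127 + 146.1 = 146.3 d
q = ΔH / Σ(L/K) = 2.45 / 146.3 = 0.01674 m/d (same in every zone)
Zone A: v = q/n = 0.01674/0.30 = 0.05581 m/d → t_A = 141/0.05581 = 2526 d
Zone B: v = q/n = 0.01674/0.08 = 0.2093 m/d → t_B = 282/0.2093 = 1347 d
Total t = 2526 + 1347 = 3874 d
   = 3874 / 365 = 10.6 yr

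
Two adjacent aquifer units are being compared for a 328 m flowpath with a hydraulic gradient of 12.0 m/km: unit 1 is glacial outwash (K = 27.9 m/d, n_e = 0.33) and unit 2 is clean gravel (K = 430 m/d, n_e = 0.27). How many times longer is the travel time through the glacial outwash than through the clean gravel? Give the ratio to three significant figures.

18.8

Unit 1 (glacial outwash): v = 27.9×0.012/0.33 = 1.015 m/d, t = 328/1.015 = 323.3 d
Unit 2 (clean gravel): v = 430×0.012/0.27 = 19.11 m/d, t = 328/19.11 = 17.16 d
t(glacial outwash) / t(clean gravel) = 323.3/17.16 = 18.8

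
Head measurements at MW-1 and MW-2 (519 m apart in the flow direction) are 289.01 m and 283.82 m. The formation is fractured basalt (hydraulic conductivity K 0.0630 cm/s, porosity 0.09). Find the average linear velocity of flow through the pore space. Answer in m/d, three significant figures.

Hydraulic gradient i = (289.01 − 283.82) / 519 = 5.19 / 519 = 0.01000
K = 0.0630 cm/s × 864 = 54.43 m/d
Darcy flux q = K·i = 54.43 × 0.01000 = 0.5443 m/d
v_s = q/n_e = 0.5443/0.09 = 6.048 m/d

6.05 m/d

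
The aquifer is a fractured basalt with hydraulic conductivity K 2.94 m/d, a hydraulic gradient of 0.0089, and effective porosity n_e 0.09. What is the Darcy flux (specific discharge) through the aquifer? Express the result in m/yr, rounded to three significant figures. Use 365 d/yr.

Specific discharge q = 2.94 × 0.0089 = 0.02617 m/d
   = 0.02617 × 365 = 9.55 m/yr

9.55 m/yr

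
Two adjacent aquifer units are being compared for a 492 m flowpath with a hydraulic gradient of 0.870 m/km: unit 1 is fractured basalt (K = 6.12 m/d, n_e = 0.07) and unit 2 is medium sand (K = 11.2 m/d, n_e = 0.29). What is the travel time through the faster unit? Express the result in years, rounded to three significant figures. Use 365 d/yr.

Unit 1 (fractured basalt): v = 6.12×8.7e-4/0.07 = 0.07606 m/d, t = 492/0.07606 = 6468 d
Unit 2 (medium sand): v = 11.2×8.7e-4/0.29 = 0.03360 m/d, t = 492/0.03360 = 14640 d
Faster: 6468 d / 365 = 17.7 yr

17.7 years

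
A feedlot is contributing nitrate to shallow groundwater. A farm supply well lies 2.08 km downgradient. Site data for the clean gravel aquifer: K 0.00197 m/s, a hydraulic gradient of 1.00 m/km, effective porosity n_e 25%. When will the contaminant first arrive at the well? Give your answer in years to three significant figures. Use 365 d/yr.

8.37 years

K = 0.00197 m/s × 86400 s/d = 170.2 m/d
q = Ki = 170.2 × 0.0010 = 0.1702 m/d
v = Ki/n = 170.2·0.0010/0.25 = 0.6808 m/d
L = 2.08 km = 2080 m
t = L / v = 2080 / 0.6808 = 3055 d
   = 3055 / 365 = 8.37 yr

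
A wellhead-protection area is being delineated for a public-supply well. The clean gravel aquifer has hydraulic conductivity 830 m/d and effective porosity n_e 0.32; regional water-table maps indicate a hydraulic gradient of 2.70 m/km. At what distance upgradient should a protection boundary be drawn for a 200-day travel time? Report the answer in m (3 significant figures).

1400 m

q = Ki = 830 × 0.0027 = 2.241 m/d
v = Ki/n = 830·0.0027/0.32 = 7.003 m/d
L = v × T = 7.003 × 200 = 1401 m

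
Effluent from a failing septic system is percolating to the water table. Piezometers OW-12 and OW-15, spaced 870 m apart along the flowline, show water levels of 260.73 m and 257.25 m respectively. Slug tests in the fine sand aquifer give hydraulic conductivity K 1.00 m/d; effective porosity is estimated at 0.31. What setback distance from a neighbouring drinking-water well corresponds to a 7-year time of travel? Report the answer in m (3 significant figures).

Hydraulic gradient i = (260.73 − 257.25) / 870 = 3.48 / 870 = 0.004000
Specific discharge q = 1.00 × 0.004000 = 0.004000 m/d
Seepage velocity v = q / n = 0.004000 / 0.31 = 0.01290 m/d
T = 7 yr × 365 = 2555 d
L = v × T = 0.01290 × 2555 = 32.97 m

33.0 m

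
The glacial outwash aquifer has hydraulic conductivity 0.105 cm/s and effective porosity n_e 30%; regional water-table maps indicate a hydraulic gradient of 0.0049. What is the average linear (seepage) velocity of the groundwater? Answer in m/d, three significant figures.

K = 0.105 cm/s × 864 = 90.72 m/d
Darcy flux q = K·i = 90.72 × 0.0049 = 0.4445 m/d
Seepage velocity v = q / n = 0.4445 / 0.30 = 1.482 m/d

1.48 m/d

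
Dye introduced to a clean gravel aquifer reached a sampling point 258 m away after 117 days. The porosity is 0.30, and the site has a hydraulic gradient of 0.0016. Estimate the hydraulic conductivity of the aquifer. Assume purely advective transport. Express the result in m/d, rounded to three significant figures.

413 m/d

v = L / t = 258 / 117 = 2.205 m/d
K = v · n / i = 2.205 × 0.30 / 0.0016 = 413 m/d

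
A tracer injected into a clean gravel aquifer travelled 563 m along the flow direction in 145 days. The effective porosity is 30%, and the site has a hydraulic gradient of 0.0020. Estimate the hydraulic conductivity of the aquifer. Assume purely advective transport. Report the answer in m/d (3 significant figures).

582 m/d

v = L / t = 563 / 145 = 3.883 m/d
K = v · n / i = 3.883 × 0.30 / 0.0020 = 582 m/d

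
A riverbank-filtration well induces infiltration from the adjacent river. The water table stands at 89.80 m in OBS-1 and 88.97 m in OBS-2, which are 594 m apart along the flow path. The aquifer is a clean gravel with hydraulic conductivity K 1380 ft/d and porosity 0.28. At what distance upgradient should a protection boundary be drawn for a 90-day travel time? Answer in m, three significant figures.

Hydraulic gradient i = (89.80 − 88.97) / 594 = 0.83 / 594 = 0.001397
K = 1380 ft/d × 0.3048 = 420.6 m/d
Specific discharge q = 420.6 × 0.001397 = 0.5877 m/d
v_s = q/n_e = 0.5877/0.28 = 2.099 m/d
L = v × T = 2.099 × 90 = 188.9 m

189 m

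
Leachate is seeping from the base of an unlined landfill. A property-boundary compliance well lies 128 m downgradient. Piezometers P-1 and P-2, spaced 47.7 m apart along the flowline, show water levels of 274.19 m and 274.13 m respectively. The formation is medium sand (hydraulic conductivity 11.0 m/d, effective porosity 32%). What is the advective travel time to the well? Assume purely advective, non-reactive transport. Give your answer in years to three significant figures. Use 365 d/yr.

Hydraulic gradient i = (274.19 − 274.13) / 47.7 = 0.06 / 47.7 = 0.001258
Specific discharge q = 11.0 × 0.001258 = 0.01384 m/d
Seepage velocity v = q / n = 0.01384 / 0.32 = 0.04324 m/d
t = L / v = 128 / 0.04324 = 2960 d
   = 2960 / 365 = 8.11 yr

8.11 years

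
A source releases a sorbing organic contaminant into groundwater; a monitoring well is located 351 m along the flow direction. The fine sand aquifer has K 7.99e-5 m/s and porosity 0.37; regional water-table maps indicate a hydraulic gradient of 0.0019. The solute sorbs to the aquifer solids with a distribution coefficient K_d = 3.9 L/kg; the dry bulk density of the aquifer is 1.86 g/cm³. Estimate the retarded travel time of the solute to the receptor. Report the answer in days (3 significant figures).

K = 7.99e-5 m/s × 86400 s/d = 6.903 m/d
q = Ki = 6.903 × 0.0019 = 0.01312 m/d
Seepage velocity v = q / n = 0.01312 / 0.37 = 0.03545 m/d
Retardation R = 1 + ρ_b·K_d/n = 1 + 1.86×3.9/0.37 = 20.61
Contaminant velocity v_c = v/R = 0.03545/20.61 = 0.001720 m/d
t = L/v_c = 351/0.001720 = 204000 d

204000 days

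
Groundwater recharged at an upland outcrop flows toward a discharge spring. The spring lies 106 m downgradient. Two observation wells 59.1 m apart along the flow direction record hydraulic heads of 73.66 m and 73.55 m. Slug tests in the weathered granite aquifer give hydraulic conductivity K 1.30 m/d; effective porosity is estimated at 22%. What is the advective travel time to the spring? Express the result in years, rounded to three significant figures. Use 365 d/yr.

26.4 years

Hydraulic gradient i = (73.66 − 73.55) / 59.1 = 0.11 / 59.1 = 0.001861
Specific discharge q = 1.30 × 0.001861 = 0.002420 m/d
Seepage velocity v = q / n = 0.002420 / 0.22 = 0.01100 m/d
t = L / v = 106 / 0.01100 = 9638 d
   = 9638 / 365 = 26.4 yr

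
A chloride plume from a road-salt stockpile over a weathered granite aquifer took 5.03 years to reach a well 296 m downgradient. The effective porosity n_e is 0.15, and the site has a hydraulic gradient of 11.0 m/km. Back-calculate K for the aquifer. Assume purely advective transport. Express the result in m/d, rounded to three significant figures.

t = 5.03 years = 1836 d
v = L / t = 296 / 1836 = 0.1612 m/d
K = v · n / i = 0.1612 × 0.15 / 0.011 = 2.20 m/d

2.20 m/d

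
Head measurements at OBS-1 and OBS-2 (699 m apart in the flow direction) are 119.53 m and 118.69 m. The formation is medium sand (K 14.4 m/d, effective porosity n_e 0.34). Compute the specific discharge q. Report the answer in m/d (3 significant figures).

0.0173 m/d

Hydraulic gradient i = (119.53 − 118.69) / 699 = 0.84 / 699 = 0.001202
Specific discharge q = 14.4 × 0.001202 = 0.01730 m/d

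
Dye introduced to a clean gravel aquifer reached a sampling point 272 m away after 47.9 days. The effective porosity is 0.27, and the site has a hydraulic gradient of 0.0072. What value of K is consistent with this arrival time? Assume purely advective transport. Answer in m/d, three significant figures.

v = L / t = 272 / 47.9 = 5.678 m/d
K = v · n / i = 5.678 × 0.27 / 0.0072 = 213 m/d

213 m/d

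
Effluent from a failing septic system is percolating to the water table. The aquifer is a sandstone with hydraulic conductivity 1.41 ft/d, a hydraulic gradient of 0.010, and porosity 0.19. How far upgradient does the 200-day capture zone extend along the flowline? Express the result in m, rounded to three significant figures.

K = 1.41 ft/d × 0.3048 = 0.4298 m/d
Specific discharge q = 0.4298 × 0.010 = 0.004298 m/d
v = Ki/n = 0.4298·0.010/0.19 = 0.02262 m/d
L = v × T = 0.02262 × 200 = 4.524 m

4.52 m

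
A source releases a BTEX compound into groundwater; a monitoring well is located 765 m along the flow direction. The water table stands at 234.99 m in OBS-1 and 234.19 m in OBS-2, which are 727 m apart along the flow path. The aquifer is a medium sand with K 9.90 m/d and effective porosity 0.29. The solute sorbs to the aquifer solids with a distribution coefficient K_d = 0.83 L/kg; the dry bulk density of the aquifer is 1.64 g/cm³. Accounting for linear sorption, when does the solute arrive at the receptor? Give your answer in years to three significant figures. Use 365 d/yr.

Hydraulic gradient i = (234.99 − 234.19) / 727 = 0.80 / 727 = 0.001100
Darcy flux q = K·i = 9.90 × 0.001100 = 0.01089 m/d
v_s = q/n_e = 0.01089/0.29 = 0.03757 m/d
Retardation R = 1 + ρ_b·K_d/n = 1 + 1.64×0.83/0.29 = 5.694
Contaminant velocity v_c = v/R = 0.03757/5.694 = 0.006598 m/d
t = L/v_c = 765/0.006598 = 115900 d
   = 115900/365 = 318 yr

318 years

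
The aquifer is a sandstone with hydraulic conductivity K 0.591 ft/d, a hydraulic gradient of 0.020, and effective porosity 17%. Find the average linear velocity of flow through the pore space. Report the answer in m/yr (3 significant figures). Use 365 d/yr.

K = 0.591 ft/d × 0.3048 = 0.1801 m/d
Specific discharge q = 0.1801 × 0.020 = 0.003603 m/d
Average linear velocity = 0.003603 / 0.17 = 0.02119 m/d
   = 0.02119 × 365 = 7.74 m/yr

7.74 m/yr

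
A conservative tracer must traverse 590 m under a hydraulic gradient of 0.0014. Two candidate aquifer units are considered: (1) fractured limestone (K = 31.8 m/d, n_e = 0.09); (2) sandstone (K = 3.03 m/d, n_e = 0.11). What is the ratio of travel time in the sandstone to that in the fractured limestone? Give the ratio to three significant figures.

Unit 1 (fractured limestone): v = 31.8×0.0014/0.09 = 0.4947 m/d, t = 590/0.4947 = 1193 d
Unit 2 (sandstone): v = 3.03×0.0014/0.11 = 0.03856 m/d, t = 590/0.03856 = 15300 d
t(sandstone) / t(fractured limestone) = 15300/1193 = 12.8

12.8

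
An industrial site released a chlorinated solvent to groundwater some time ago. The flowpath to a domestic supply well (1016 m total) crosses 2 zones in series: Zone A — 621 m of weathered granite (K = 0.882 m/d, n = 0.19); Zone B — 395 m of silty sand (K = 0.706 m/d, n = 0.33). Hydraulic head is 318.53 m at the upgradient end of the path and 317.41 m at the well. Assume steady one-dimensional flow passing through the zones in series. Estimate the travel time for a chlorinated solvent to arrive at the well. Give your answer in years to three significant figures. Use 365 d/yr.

768 years

Total head drop ΔH = 318.53 − 317.41 = 1.12 m
Steady 1-D flow in series ⇒ the Darcy flux q is identical in every zone and the zone head losses add (resistances L/K in series).
Σ(L/K) = 621/0.882 + 395/0.706 = 704.1 + 559.5 = 1264 d
q = ΔH / Σ(L/K) = 1.12 / 1264 = 8.864e-4 m/d (same in every zone)
Zone A: v = q/n = 8.864e-4/0.19 = 0.004665 m/d → t_A = 621/0.004665 = 133100 d
Zone B: v = q/n = 8.864e-4/0.33 = 0.002686 m/d → t_B = 395/0.002686 = 147100 d
Total t = 133100 + 147100 = 280200 d
   = 280200 / 365 = 768 yr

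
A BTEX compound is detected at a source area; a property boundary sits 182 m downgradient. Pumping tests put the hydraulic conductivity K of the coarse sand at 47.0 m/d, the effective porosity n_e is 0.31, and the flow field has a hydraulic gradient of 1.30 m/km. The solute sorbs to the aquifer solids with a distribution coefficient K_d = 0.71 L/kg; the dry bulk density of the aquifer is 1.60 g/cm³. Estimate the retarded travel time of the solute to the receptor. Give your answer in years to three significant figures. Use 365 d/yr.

Darcy flux q = K·i = 47.0 × 0.0013 = 0.06110 m/d
Average linear velocity = 0.06110 / 0.31 = 0.1971 m/d
Retardation R = 1 + ρ_b·K_d/n = 1 + 1.60×0.71/0.31 = 4.665
Contaminant velocity v_c = v/R = 0.1971/4.665 = 0.04225 m/d
t = L/v_c = 182/0.04225 = 4307 d
   = 4307/365 = 11.8 yr

11.8 years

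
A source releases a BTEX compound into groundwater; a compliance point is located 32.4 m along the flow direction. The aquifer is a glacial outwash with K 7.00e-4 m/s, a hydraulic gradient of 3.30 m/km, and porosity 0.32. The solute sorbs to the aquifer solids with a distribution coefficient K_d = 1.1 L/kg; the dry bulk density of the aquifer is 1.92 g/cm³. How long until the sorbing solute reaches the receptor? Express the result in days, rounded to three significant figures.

395 days

K = 7.00e-4 m/s × 86400 s/d = 60.48 m/d
q = Ki = 60.48 × 0.0033 = 0.1996 m/d
v = Ki/n = 60.48·0.0033/0.32 = 0.6237 m/d
Retardation R = 1 + ρ_b·K_d/n = 1 + 1.92×1.1/0.32 = 7.600
Contaminant velocity v_c = v/R = 0.6237/7.600 = 0.08207 m/d
t = L/v_c = 32.4/0.08207 = 394.8 d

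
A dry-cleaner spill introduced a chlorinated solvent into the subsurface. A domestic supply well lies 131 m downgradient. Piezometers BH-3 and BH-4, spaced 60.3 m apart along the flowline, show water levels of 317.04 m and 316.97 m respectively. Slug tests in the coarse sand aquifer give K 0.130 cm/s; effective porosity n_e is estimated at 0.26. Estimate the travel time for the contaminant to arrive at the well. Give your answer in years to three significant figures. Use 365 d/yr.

0.716 years

Hydraulic gradient i = (317.04 − 316.97) / 60.3 = 0.07 / 60.3 = 0.001161
K = 0.130 cm/s × 864 = 112.3 m/d
Specific discharge q = 112.3 × 0.001161 = 0.1304 m/d
Seepage velocity v = q / n = 0.1304 / 0.26 = 0.5015 m/d
t = L / v = 131 / 0.5015 = 261.2 d
   = 261.2 / 365 = 0.716 yr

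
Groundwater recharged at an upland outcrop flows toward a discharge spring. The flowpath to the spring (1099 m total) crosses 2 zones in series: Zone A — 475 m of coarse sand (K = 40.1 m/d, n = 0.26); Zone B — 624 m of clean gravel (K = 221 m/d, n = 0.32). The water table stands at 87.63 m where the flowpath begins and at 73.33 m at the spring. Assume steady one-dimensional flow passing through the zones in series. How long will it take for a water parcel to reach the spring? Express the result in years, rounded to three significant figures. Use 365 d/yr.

0.908 years

Total head drop ΔH = 87.63 − 73.33 = 14.30 m
Continuity: the same q passes through each zone, so ΔH = q·Σ(L_j/K_j) — the zones act as resistances in series.
Σ(L/K) = 475/40.1 + 624/221 = 11.85 + 2.824 = 14.67 d
q = ΔH / Σ(L/K) = 14.30 / 14.67 = 0.9749 m/d (same in every zone)
Zone A: v = q/n = 0.9749/0.26 = 3.749 m/d → t_A = 475/3.749 = 126.7 d
Zone B: v = q/n = 0.9749/0.32 = 3.046 m/d → t_B = 624/3.046 = 204.8 d
Total t = 126.7 + 204.8 = 331.5 d
   = 331.5 / 365 = 0.908 yr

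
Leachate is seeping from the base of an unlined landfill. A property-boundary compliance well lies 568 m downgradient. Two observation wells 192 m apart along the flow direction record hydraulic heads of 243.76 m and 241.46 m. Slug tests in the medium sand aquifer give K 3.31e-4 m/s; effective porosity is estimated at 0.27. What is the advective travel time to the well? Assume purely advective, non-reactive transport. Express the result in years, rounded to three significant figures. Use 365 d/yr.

1.23 years

Hydraulic gradient i = (243.76 − 241.46) / 192 = 2.30 / 192 = 0.01198
K = 3.31e-4 m/s × 86400 s/d = 28.60 m/d
q = Ki = 28.60 × 0.01198 = 0.3426 m/d
v_s = q/n_e = 0.3426/0.27 = 1.269 m/d
t = L / v = 568 / 1.269 = 447.7 d
   = 447.7 / 365 = 1.23 yr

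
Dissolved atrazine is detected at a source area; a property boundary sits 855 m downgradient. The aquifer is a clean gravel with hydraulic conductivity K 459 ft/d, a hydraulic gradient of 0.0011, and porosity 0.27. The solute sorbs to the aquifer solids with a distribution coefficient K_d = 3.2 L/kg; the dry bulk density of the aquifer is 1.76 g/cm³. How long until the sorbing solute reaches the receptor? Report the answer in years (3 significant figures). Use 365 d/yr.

K = 459 ft/d × 0.3048 = 139.9 m/d
Specific discharge q = 139.9 × 0.0011 = 0.1539 m/d
v = Ki/n = 139.9·0.0011/0.27 = 0.5700 m/d
Retardation R = 1 + ρ_b·K_d/n = 1 + 1.76×3.2/0.27 = 21.86
Contaminant velocity v_c = v/R = 0.5700/21.86 = 0.02607 m/d
t = L/v_c = 855/0.02607 = 32790 d
   = 32790/365 = 89.8 yr

89.8 years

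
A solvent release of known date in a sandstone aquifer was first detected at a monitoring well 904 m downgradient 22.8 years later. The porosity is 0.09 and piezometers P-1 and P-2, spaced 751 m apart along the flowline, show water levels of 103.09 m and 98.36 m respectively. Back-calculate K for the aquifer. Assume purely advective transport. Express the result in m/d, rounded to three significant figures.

Hydraulic gradient i = (103.09 − 98.36) / 751 = 4.73 / 751 = 0.006298
t = 22.8 years = 8322 d
v = L / t = 904 / 8322 = 0.1086 m/d
K = v · n / i = 0.1086 × 0.09 / 0.006298 = 1.55 m/d

1.55 m/d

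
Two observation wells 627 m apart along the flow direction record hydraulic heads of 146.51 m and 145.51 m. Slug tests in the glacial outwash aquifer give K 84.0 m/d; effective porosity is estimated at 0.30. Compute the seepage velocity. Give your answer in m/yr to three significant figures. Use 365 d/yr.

Hydraulic gradient i = (146.51 − 145.51) / 627 = 1.00 / 627 = 0.001595
Specific discharge q = 84.0 × 0.001595 = 0.1340 m/d
Seepage velocity v = q / n = 0.1340 / 0.30 = 0.4466 m/d
   = 0.4466 × 365 = 163 m/yr

163 m/yr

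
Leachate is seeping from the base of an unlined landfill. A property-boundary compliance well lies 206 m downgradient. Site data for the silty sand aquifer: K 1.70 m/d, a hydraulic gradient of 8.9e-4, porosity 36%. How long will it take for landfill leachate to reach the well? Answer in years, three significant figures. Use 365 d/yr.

Darcy flux q = K·i = 1.70 × 8.9e-4 = 0.001513 m/d
v = Ki/n = 1.70·8.9e-4/0.36 = 0.004203 m/d
t = L / v = 206 / 0.004203 = 49020 d
   = 49020 / 365 = 134 yr

134 years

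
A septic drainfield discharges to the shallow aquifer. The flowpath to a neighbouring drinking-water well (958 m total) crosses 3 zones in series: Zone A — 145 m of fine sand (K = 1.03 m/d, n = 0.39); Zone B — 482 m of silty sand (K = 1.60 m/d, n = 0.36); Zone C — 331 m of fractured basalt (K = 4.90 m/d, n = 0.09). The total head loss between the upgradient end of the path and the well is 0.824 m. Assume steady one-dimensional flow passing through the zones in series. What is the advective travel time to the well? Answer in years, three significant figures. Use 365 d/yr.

Steady 1-D flow in series ⇒ the Darcy flux q is identical in every zone and the zone head losses add (resistances L/K in series).
Σ(L/K) = 145/1.03 + 482/1.60 + 331/4.90 = 140.8 + 301.3 + 67.55 = 509.6 d
q = ΔH / Σ(L/K) = 0.824 / 509.6 = 0.001617 m/d (same in every zone)
Zone A: v = q/n = 0.001617/0.39 = 0.004146 m/d → t_A = 145/0.004146 = 34970 d
Zone B: v = q/n = 0.001617/0.36 = 0.004492 m/d → t_B = 482/0.004492 = 107300 d
Zone C: v = q/n = 0.001617/0.09 = 0.01797 m/d → t_C = 331/0.01797 = 18420 d
Total t = 34970 + 107300 + 18420 = 160700 d
   = 160700 / 365 = 440 yr

440 years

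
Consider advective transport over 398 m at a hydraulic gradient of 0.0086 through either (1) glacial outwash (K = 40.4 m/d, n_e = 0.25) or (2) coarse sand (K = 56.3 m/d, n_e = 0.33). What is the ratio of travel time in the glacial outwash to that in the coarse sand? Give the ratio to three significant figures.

Unit 1 (glacial outwash): v = 40.4×0.0086/0.25 = 1.390 m/d, t = 398/1.390 = 286.4 d
Unit 2 (coarse sand): v = 56.3×0.0086/0.33 = 1.467 m/d, t = 398/1.467 = 271.3 d
t(glacial outwash) / t(coarse sand) = 286.4/271.3 = 1.06

1.06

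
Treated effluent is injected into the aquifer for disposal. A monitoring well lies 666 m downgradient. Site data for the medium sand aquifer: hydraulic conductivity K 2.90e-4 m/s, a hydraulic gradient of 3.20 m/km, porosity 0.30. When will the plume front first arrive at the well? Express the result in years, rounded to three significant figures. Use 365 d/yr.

6.83 years

K = 2.90e-4 m/s × 86400 s/d = 25.06 m/d
q = Ki = 25.06 × 0.0032 = 0.08018 m/d
Seepage velocity v = q / n = 0.08018 / 0.30 = 0.2673 m/d
t = L / v = 666 / 0.2673 = 2492 d
   = 2492 / 365 = 6.83 yr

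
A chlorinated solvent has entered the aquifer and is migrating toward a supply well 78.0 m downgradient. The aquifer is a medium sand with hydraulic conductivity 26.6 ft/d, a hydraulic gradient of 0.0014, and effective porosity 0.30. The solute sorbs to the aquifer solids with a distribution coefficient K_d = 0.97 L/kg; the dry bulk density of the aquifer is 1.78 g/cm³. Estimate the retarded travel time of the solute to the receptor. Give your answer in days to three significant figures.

K = 26.6 ft/d × 0.3048 = 8.108 m/d
Darcy flux q = K·i = 8.108 × 0.0014 = 0.01135 m/d
Seepage velocity v = q / n = 0.01135 / 0.30 = 0.03784 m/d
Retardation R = 1 + ρ_b·K_d/n = 1 + 1.78×0.97/0.30 = 6.755
Contaminant velocity v_c = v/R = 0.03784/6.755 = 0.005601 m/d
t = L/v_c = 78.0/0.005601 = 13930 d

13900 days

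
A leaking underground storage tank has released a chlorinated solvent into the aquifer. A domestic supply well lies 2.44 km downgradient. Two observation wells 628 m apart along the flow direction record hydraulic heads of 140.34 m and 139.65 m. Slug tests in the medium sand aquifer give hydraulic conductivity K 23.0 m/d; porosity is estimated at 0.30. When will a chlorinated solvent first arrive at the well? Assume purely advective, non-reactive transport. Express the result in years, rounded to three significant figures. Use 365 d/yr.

79.4 years

Hydraulic gradient i = (140.34 − 139.65) / 628 = 0.69 / 628 = 0.001099
Specific discharge q = 23.0 × 0.001099 = 0.02527 m/d
v = Ki/n = 23.0·0.001099/0.30 = 0.08424 m/d
L = 2.44 km = 2440 m
t = L / v = 2440 / 0.08424 = 28970 d
   = 28970 / 365 = 79.4 yr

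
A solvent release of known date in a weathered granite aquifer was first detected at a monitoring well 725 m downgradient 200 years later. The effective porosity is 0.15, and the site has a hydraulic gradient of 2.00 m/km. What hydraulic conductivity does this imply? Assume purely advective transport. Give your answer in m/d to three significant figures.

t = 200 years = 73000 d
v = L / t = 725 / 73000 = 0.009932 m/d
K = v · n / i = 0.009932 × 0.15 / 0.0020 = 0.745 m/d

0.745 m/d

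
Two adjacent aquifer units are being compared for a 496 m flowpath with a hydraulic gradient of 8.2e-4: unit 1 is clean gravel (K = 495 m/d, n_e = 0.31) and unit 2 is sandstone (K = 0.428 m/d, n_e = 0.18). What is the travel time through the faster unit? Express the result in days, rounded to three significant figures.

379 days

Unit 1 (clean gravel): v = 495×8.2e-4/0.31 = 1.309 m/d, t = 496/1.309 = 378.8 d
Unit 2 (sandstone): v = 0.428×8.2e-4/0.18 = 0.001950 m/d, t = 496/0.001950 = 254400 d
Faster unit: t = 379 d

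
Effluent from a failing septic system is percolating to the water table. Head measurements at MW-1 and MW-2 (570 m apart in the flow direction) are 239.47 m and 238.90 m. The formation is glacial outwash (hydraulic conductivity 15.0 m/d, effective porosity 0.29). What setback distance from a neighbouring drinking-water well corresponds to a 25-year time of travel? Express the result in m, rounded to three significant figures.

472 m

Hydraulic gradient i = (239.47 − 238.90) / 570 = 0.57 / 570 = 0.001000
Specific discharge q = 15.0 × 0.001000 = 0.01500 m/d
Average linear velocity = 0.01500 / 0.29 = 0.05172 m/d
T = 25 yr × 365 = 9125 d
L = v × T = 0.05172 × 9125 = 472.0 m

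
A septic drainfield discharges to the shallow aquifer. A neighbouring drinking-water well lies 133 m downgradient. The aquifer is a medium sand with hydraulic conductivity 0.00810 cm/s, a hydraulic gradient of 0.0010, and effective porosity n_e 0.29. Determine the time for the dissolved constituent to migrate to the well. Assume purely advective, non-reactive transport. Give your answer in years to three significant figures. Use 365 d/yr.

15.1 years

K = 0.00810 cm/s × 864 = 6.998 m/d
Specific discharge q = 6.998 × 0.0010 = 0.006998 m/d
v_s = q/n_e = 0.006998/0.29 = 0.02413 m/d
t = L / v = 133 / 0.02413 = 5511 d
   = 5511 / 365 = 15.1 yr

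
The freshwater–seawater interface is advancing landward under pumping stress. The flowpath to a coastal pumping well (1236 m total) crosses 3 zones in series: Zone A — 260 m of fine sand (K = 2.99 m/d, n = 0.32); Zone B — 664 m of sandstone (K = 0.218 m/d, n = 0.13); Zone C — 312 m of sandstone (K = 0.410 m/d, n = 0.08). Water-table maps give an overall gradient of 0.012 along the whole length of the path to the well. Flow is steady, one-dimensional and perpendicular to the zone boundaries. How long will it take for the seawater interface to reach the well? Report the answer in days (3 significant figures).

51100 days

Steady 1-D flow in series ⇒ the Darcy flux q is identical in every zone and the zone head losses add (resistances L/K in series).
Σ(L/K) = 260/2.99 + 664/0.218 + 312/0.410 = 86.96 + 3046 + 761.0 = 3894 d
K_eq = L_total / Σ(L/K) = 1236 / 3894 = 0.3174 m/d
q = K_eq · i = 0.3174 × 0.012 = 0.003809 m/d (same in every zone)
Zone A: v = q/n = 0.003809/0.32 = 0.01190 m/d → t_A = 260/0.01190 = 21840 d
Zone B: v = q/n = 0.003809/0.13 = 0.02930 m/d → t_B = 664/0.02930 = 22660 d
Zone C: v = q/n = 0.003809/0.08 = 0.04761 m/d → t_C = 312/0.04761 = 6553 d
Total t = 21840 + 22660 + 6553 = 51060 d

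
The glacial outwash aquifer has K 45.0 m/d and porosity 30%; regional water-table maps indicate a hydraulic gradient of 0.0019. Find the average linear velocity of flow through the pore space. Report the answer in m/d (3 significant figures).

q = Ki = 45.0 × 0.0019 = 0.08550 m/d
v_s = q/n_e = 0.08550/0.30 = 0.2850 m/d

0.285 m/d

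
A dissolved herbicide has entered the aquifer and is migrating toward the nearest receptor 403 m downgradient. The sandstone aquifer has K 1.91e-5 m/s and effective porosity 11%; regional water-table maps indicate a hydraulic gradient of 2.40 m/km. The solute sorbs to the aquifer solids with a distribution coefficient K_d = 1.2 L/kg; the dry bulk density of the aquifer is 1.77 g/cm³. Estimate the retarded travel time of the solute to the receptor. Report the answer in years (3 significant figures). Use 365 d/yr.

623 years

K = 1.91e-5 m/s × 86400 s/d = 1.650 m/d
Specific discharge q = 1.650 × 0.0024 = 0.003961 m/d
v_s = q/n_e = 0.003961/0.11 = 0.03601 m/d
Retardation R = 1 + ρ_b·K_d/n = 1 + 1.77×1.2/0.11 = 20.31
Contaminant velocity v_c = v/R = 0.03601/20.31 = 0.001773 m/d
t = L/v_c = 403/0.001773 = 227300 d
   = 227300/365 = 623 yr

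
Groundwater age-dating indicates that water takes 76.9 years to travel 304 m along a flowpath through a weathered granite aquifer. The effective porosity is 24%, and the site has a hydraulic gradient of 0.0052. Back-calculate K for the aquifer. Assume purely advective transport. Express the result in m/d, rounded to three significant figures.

t = 76.9 years = 28070 d
v = L / t = 304 / 28070 = 0.01083 m/d
K = v · n / i = 0.01083 × 0.24 / 0.0052 = 0.500 m/d

0.500 m/d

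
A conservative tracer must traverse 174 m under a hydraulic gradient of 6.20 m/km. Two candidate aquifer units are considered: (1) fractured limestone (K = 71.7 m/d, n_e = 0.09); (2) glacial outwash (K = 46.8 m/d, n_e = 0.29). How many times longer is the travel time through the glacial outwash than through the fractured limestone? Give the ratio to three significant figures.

Unit 1 (fractured limestone): v = 71.7×0.0062/0.09 = 4.939 m/d, t = 174/4.939 = 35.23 d
Unit 2 (glacial outwash): v = 46.8×0.0062/0.29 = 1.001 m/d, t = 174/1.001 = 173.9 d
t(glacial outwash) / t(fractured limestone) = 173.9/35.23 = 4.94

4.94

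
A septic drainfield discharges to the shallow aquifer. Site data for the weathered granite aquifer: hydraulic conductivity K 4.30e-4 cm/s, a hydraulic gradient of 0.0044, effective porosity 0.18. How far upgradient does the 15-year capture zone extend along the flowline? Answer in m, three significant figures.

K = 4.30e-4 cm/s × 864 = 0.3715 m/d
Specific discharge q = 0.3715 × 0.0044 = 0.001635 m/d
v = Ki/n = 0.3715·0.0044/0.18 = 0.009082 m/d
T = 15 yr × 365 = 5475 d
L = v × T = 0.009082 × 5475 = 49.72 m

49.7 m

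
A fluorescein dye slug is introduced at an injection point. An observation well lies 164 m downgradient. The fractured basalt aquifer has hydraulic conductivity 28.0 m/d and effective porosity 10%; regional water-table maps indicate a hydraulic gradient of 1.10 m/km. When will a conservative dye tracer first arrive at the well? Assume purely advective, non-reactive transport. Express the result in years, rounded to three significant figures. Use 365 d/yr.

q = Ki = 28.0 × 0.0011 = 0.03080 m/d
v = Ki/n = 28.0·0.0011/0.10 = 0.3080 m/d
t = L / v = 164 / 0.3080 = 532.5 d
   = 532.5 / 365 = 1.46 yr

1.46 years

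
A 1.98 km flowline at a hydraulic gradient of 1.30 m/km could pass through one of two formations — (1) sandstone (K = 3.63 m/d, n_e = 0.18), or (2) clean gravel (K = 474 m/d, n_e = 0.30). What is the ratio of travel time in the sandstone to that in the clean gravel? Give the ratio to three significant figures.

Unit 1 (sandstone): v = 3.63×0.0013/0.18 = 0.02622 m/d, t = 1980/0.02622 = 75520 d
Unit 2 (clean gravel): v = 474×0.0013/0.30 = 2.054 m/d, t = 1980/2.054 = 964.0 d
t(sandstone) / t(clean gravel) = 75520/964.0 = 78.3

78.3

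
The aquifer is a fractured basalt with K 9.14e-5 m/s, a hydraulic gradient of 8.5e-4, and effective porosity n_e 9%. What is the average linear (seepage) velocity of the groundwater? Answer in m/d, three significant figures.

K = 9.14e-5 m/s × 86400 s/d = 7.897 m/d
Darcy flux q = K·i = 7.897 × 8.5e-4 = 0.006712 m/d
Seepage velocity v = q / n = 0.006712 / 0.09 = 0.07458 m/d

0.0746 m/d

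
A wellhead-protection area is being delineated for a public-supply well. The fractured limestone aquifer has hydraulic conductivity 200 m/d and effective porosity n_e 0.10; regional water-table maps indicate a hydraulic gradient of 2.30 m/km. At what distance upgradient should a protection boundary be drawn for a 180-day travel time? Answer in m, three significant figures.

Specific discharge q = 200 × 0.0023 = 0.4600 m/d
v = Ki/n = 200·0.0023/0.10 = 4.600 m/d
L = v × T = 4.600 × 180 = 828.0 m

828 m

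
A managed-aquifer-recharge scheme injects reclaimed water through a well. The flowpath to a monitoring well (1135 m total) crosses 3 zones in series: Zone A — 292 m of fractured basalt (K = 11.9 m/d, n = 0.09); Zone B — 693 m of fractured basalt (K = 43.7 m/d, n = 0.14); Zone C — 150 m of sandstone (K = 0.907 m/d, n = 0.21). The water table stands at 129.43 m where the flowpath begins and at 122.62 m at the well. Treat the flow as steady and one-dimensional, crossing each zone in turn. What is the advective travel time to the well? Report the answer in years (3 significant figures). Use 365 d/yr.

12.8 years

Total head drop ΔH = 129.43 − 122.62 = 6.81 m
Continuity: the same q passes through each zone, so ΔH = q·Σ(L_j/K_j) — the zones act as resistances in series.
Σ(L/K) = 292/11.9 + 693/43.7 + 150/0.907 = 24.54 + 15.86 + 165.4 = 205.8 d
q = ΔH / Σ(L/K) = 6.81 / 205.8 = 0.03309 m/d (same in every zone)
Zone A: v = q/n = 0.03309/0.09 = 0.3677 m/d → t_A = 292/0.3677 = 794.1 d
Zone B: v = q/n = 0.03309/0.14 = 0.2364 m/d → t_B = 693/0.2364 = 2932 d
Zone C: v = q/n = 0.03309/0.21 = 0.1576 m/d → t_C = 150/0.1576 = 951.8 d
Total t = 794.1 + 2932 + 951.8 = 4678 d
   = 4678 / 365 = 12.8 yr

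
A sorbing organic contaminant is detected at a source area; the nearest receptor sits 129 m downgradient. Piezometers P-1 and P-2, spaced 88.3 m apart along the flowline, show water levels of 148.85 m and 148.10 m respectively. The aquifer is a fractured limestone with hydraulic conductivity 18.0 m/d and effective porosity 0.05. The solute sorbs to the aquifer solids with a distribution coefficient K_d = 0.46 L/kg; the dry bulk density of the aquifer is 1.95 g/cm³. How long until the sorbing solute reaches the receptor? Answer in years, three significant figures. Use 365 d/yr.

Hydraulic gradient i = (148.85 − 148.10) / 88.3 = 0.75 / 88.3 = 0.008494
Specific discharge q = 18.0 × 0.008494 = 0.1529 m/d
v = Ki/n = 18.0·0.008494/0.05 = 3.058 m/d
Retardation R = 1 + ρ_b·K_d/n = 1 + 1.95×0.46/0.05 = 18.94
Contaminant velocity v_c = v/R = 3.058/18.94 = 0.1614 m/d
t = L/v_c = 129/0.1614 = 799.0 d
   = 799.0/365 = 2.19 yr

2.19 years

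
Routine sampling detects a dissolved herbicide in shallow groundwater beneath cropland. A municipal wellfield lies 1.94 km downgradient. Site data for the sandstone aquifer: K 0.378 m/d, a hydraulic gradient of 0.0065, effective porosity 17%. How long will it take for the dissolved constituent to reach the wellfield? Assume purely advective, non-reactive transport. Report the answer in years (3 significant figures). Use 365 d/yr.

Specific discharge q = 0.378 × 0.0065 = 0.002457 m/d
v_s = q/n_e = 0.002457/0.17 = 0.01445 m/d
L = 1.94 km = 1940 m
t = L / v = 1940 / 0.01445 = 134200 d
   = 134200 / 365 = 368 yr

368 years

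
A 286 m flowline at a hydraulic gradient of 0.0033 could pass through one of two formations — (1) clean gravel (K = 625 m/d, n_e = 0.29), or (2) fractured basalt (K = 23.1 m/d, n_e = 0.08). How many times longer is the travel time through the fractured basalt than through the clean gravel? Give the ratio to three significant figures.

Unit 1 (clean gravel): v = 625×0.0033/0.29 = 7.112 m/d, t = 286/7.112 = 40.21 d
Unit 2 (fractured basalt): v = 23.1×0.0033/0.08 = 0.9529 m/d, t = 286/0.9529 = 300.1 d
t(fractured basalt) / t(clean gravel) = 300.1/40.21 = 7.46

7.46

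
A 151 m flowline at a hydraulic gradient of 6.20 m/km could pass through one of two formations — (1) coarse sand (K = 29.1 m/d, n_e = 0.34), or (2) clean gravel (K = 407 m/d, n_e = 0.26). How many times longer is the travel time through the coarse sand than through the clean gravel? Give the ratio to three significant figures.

Unit 1 (coarse sand): v = 29.1×0.0062/0.34 = 0.5306 m/d, t = 151/0.5306 = 284.6 d
Unit 2 (clean gravel): v = 407×0.0062/0.26 = 9.705 m/d, t = 151/9.705 = 15.56 d
t(coarse sand) / t(clean gravel) = 284.6/15.56 = 18.3

18.3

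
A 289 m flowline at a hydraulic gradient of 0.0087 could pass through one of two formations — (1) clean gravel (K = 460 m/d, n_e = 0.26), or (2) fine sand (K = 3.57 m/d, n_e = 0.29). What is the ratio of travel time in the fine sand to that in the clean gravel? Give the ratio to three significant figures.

Unit 1 (clean gravel): v = 460×0.0087/0.26 = 15.39 m/d, t = 289/15.39 = 18.78 d
Unit 2 (fine sand): v = 3.57×0.0087/0.29 = 0.1071 m/d, t = 289/0.1071 = 2698 d
t(fine sand) / t(clean gravel) = 2698/18.78 = 144

144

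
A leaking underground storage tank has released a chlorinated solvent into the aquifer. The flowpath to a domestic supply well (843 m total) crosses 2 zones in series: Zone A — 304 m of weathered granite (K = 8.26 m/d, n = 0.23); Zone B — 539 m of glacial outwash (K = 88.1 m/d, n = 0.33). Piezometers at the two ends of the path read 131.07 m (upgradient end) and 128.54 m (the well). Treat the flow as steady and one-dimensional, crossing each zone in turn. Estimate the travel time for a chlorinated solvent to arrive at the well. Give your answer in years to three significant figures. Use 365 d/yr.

11.5 years

Total head drop ΔH = 131.07 − 128.54 = 2.53 m
Continuity: the same q passes through each zone, so ΔH = q·Σ(L_j/K_j) — the zones act as resistances in series.
Σ(L/K) = 304/8.26 + 539/88.1 = 36.80 + 6.118 = 42.92 d
q = ΔH / Σ(L/K) = 2.53 / 42.92 = 0.05894 m/d (same in every zone)
Zone A: v = q/n = 0.05894/0.23 = 0.2563 m/d → t_A = 304/0.2563 = 1186 d
Zone B: v = q/n = 0.05894/0.33 = 0.1786 m/d → t_B = 539/0.1786 = 3018 d
Total t = 1186 + 3018 = 4204 d
   = 4204 / 365 = 11.5 yr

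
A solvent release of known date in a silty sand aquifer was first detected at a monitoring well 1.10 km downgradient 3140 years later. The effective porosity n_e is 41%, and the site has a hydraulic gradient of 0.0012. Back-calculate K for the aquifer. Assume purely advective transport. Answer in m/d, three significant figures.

0.328 m/d

t = 3140 years = 1.146e6 d
L = 1.10 km = 1100 m
v = L / t = 1100 / 1.146e6 = 9.598e-4 m/d
K = v · n / i = 9.598e-4 × 0.41 / 0.0012 = 0.328 m/d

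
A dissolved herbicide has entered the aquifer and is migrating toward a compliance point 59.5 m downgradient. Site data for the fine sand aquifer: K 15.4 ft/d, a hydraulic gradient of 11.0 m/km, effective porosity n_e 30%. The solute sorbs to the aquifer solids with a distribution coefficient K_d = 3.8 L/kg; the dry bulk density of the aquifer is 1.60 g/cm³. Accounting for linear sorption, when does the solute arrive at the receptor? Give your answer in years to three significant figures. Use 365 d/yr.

20.1 years

K = 15.4 ft/d × 0.3048 = 4.694 m/d
Darcy flux q = K·i = 4.694 × 0.011 = 0.05163 m/d
Average linear velocity = 0.05163 / 0.30 = 0.1721 m/d
Retardation R = 1 + ρ_b·K_d/n = 1 + 1.60×3.8/0.30 = 21.27
Contaminant velocity v_c = v/R = 0.1721/21.27 = 0.008093 m/d
t = L/v_c = 59.5/0.008093 = 7352 d
   = 7352/365 = 20.1 yr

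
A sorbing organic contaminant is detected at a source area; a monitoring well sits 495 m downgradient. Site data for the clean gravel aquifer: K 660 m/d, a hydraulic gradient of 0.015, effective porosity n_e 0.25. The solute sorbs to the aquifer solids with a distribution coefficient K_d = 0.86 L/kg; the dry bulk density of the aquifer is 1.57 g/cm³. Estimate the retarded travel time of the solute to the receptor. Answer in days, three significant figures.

Specific discharge q = 660 × 0.015 = 9.900 m/d
Seepage velocity v = q / n = 9.900 / 0.25 = 39.60 m/d
Retardation R = 1 + ρ_b·K_d/n = 1 + 1.57×0.86/0.25 = 6.401
Contaminant velocity v_c = v/R = 39.60/6.401 = 6.187 m/d
t = L/v_c = 495/6.187 = 80.01 d

80.0 days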